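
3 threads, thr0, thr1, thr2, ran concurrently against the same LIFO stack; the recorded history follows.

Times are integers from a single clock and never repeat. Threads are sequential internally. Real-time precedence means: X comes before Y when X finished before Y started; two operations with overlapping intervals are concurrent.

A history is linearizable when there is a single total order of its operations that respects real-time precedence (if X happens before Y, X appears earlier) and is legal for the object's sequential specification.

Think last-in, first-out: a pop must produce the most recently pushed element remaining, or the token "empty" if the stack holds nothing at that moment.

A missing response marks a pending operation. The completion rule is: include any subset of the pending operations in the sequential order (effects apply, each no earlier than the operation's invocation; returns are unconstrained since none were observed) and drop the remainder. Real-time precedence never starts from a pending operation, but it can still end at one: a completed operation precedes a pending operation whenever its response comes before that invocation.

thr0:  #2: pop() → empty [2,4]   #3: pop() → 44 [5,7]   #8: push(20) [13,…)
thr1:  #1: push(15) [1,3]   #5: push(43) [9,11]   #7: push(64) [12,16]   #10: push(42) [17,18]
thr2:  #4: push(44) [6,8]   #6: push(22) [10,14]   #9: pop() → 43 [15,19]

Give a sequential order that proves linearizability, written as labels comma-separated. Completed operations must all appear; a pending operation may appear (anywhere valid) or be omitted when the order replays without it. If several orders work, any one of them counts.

step 1: #2 pop() → empty — stack <>
step 2: #1 push(15) — stack <15>
step 3: #4 push(44) — stack <15,44>
step 4: #3 pop() → 44 — stack <15>
step 5: #6 push(22) — stack <15,22>
step 6: #5 push(43) — stack <15,22,43>
step 7: #9 pop() → 43 — stack <15,22>
step 8: #7 push(64) — stack <15,22,64>
step 9: #8 push(20) (pending, included) — stack <15,22,64,20>
step 10: #10 push(42) — stack <15,22,64,20,42>

#2, #1, #4, #3, #6, #5, #9, #7, #8, #10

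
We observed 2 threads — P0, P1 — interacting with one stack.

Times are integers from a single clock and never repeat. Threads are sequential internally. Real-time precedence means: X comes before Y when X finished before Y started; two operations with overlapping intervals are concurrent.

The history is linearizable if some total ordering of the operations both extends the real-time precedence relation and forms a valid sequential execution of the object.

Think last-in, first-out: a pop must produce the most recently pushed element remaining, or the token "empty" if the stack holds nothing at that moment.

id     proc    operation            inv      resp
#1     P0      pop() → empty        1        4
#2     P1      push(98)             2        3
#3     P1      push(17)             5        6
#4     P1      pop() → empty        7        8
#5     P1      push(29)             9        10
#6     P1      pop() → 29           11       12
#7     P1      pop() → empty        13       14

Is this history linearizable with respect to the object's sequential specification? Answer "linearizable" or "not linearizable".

not linearizable

the violation lands at event 8, #4's response at time 8: events 1..7 linearize, events 1..8 do not
real-time-consistent orders of the 4 completed operations: 2 — all fail the stack replay
take #1, #2, #3, #4: step 4 already fails, because #4 pop() → empty cannot occur there
take #2, #1, #3, #4: step 2 already fails, because #1 pop() → empty cannot occur there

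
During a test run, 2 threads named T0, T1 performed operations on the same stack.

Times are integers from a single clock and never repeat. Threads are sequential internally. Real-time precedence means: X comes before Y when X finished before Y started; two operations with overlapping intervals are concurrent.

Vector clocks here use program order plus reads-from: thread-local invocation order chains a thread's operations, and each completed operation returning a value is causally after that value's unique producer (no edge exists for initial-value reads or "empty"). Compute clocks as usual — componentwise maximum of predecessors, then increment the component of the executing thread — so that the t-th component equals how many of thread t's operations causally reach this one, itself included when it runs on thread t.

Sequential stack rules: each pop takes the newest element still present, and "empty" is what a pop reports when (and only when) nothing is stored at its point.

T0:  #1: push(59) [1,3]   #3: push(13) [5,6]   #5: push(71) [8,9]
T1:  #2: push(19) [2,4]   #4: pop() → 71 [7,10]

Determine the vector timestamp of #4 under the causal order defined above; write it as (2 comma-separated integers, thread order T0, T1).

invoked at 2, #2 has no predecessors; its own T1 bump gives (0, 1)
invoked at 1, #1 has no predecessors; its own T0 bump gives (1, 0)
from VC(#1)=(1, 0), #3 (invoked 5) maxes components and bumps T0 → (2, 0)
from VC(#3)=(2, 0), #5 (invoked 8) maxes components and bumps T0 → (3, 0)
from VC(#2)=(0, 1), VC(#5)=(3, 0), #4 (invoked 7) maxes components and bumps T1 → (3, 2)
target: VC(#4) = (3, 2)

(3, 2)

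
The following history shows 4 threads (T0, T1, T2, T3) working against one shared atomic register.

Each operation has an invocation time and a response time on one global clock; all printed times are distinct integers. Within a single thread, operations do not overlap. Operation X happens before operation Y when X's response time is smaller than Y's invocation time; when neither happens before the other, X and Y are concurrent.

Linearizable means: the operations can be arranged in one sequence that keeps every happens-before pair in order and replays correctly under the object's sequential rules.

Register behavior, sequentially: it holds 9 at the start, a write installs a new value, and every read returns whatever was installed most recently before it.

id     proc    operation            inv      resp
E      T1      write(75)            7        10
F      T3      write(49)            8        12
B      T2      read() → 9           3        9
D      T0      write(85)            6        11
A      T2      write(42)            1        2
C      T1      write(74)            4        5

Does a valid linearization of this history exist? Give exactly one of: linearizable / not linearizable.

not linearizable

already the first 9 events (up to B's response at time 9) admit no linearization; the first 8 still do
no legal order exists: 2 real-time-consistent candidates over 3 completed atomic register operations, all rejected
completion choices over the 3 pending operations (D, E, F) were checked; none helps
e.g. A, B, C (pending dropped): illegal at step 2, since B read() → 9 cannot apply there
e.g. A, C, B (pending dropped): illegal at step 3, since B read() → 9 cannot apply there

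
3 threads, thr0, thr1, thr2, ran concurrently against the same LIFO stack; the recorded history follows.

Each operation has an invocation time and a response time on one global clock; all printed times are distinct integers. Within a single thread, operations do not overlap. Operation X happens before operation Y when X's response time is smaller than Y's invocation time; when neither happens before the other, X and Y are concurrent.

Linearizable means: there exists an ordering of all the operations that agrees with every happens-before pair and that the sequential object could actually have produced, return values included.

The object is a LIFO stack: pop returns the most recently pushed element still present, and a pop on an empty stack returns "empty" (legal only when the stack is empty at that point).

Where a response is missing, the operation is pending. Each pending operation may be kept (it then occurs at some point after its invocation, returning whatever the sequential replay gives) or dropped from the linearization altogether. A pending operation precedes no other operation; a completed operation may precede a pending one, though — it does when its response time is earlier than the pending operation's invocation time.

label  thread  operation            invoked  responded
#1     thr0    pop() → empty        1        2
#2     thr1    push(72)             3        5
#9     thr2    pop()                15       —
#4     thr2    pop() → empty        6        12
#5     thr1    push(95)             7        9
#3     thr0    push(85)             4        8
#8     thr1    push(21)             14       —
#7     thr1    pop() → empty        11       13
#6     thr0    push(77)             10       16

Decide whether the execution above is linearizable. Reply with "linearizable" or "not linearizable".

not linearizable

already the first 12 events (up to #4's response at time 12) admit no linearization; the first 11 still do
no legal order exists: 8 real-time-consistent candidates over 5 completed LIFO stack operations, all rejected
completion choices over the 2 pending operations (#6, #7) were checked; none helps
sample order #1, #2, #3, #4, #5 (pending dropped) stalls at step 4 — #4 pop() → empty has no legal effect
sample order #1, #2, #3, #5, #4 (pending dropped) stalls at step 5 — #4 pop() → empty has no legal effect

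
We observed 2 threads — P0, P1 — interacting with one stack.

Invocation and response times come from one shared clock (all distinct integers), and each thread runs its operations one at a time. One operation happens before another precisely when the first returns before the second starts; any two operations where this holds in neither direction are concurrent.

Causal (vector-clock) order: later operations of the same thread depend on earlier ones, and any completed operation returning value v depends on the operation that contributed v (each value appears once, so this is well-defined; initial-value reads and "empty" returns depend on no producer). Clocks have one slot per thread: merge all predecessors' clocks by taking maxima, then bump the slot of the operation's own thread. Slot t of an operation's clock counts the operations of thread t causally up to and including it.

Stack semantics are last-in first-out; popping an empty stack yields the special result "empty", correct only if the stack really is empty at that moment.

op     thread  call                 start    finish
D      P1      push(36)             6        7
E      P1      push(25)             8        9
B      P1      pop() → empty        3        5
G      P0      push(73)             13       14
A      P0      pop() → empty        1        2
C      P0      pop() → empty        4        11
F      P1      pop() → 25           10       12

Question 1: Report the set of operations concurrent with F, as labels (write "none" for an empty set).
concurrent with F ([10,12]): every op whose interval crosses 10..12
A [1,2]: before
B [3,5]: before
C [4,11]: concurrent
D [6,7]: before
E [8,9]: before
G [13,14]: after

C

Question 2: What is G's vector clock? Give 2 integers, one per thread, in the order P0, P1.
B (invocation 3): nothing precedes it; P1's component alone gives (0, 1)
A (invocation 1): nothing precedes it; P0's component alone gives (1, 0)
D (invocation 6): componentwise max over VC(B)=(0, 1), +1 at P1, giving (0, 2)
C (invocation 4): componentwise max over VC(A)=(1, 0), +1 at P0, giving (2, 0)
E (invocation 8): componentwise max over VC(D)=(0, 2), +1 at P1, giving (0, 3)
G (invocation 13): componentwise max over VC(C)=(2, 0), +1 at P0, giving (3, 0)
F (invocation 10): componentwise max over VC(E)=(0, 3), +1 at P1, giving (0, 4)
target: VC(G) = (3, 0)

(3, 0)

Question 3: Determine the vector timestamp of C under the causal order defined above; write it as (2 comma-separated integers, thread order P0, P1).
invoked at 3, B has no predecessors; its own P1 bump gives (0, 1)
invoked at 1, A has no predecessors; its own P0 bump gives (1, 0)
from VC(B)=(0, 1), D (invoked 6) maxes components and bumps P1 → (0, 2)
from VC(A)=(1, 0), C (invoked 4) maxes components and bumps P0 → (2, 0)
from VC(D)=(0, 2), E (invoked 8) maxes components and bumps P1 → (0, 3)
from VC(C)=(2, 0), G (invoked 13) maxes components and bumps P0 → (3, 0)
from VC(E)=(0, 3), F (invoked 10) maxes components and bumps P1 → (0, 4)
target: VC(C) = (2, 0)

(2, 0)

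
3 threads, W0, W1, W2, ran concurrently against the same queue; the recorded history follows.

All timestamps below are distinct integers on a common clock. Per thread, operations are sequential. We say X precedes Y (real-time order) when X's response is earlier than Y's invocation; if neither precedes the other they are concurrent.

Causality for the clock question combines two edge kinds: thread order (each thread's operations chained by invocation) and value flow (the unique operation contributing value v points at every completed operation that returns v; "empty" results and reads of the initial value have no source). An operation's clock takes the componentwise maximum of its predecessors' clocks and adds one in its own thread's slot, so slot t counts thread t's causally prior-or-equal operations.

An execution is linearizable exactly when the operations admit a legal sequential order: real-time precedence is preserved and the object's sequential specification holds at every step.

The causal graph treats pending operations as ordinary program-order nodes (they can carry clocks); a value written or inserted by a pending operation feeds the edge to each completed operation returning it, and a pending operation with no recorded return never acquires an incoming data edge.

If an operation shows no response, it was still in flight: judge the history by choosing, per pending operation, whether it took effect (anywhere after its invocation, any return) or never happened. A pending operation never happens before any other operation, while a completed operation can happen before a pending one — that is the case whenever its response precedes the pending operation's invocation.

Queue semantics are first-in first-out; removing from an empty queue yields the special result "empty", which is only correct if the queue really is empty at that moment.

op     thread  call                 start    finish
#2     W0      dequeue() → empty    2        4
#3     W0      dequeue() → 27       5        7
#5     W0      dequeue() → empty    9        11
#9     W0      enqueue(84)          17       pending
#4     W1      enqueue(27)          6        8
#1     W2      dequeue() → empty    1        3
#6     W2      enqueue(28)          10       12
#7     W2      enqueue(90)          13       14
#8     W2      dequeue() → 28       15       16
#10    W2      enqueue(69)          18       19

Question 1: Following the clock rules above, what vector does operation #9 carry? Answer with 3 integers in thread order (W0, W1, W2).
(4, 1, 0)

invoked at 1, #1 has no predecessors; its own W2 bump gives (0, 0, 1)
invoked at 6, #4 has no predecessors; its own W1 bump gives (0, 1, 0)
invoked at 2, #2 has no predecessors; its own W0 bump gives (1, 0, 0)
#6, invoked 10, takes VC(#1)=(0, 0, 1) under max, adds 1 for W2 → (0, 0, 2)
#7, invoked 13, takes VC(#6)=(0, 0, 2) under max, adds 1 for W2 → (0, 0, 3)
#3, invoked 5, takes VC(#2)=(1, 0, 0), VC(#4)=(0, 1, 0) under max, adds 1 for W0 → (2, 1, 0)
#8, invoked 15, takes VC(#6)=(0, 0, 2), VC(#7)=(0, 0, 3) under max, adds 1 for W2 → (0, 0, 4)
#5, invoked 9, takes VC(#3)=(2, 1, 0) under max, adds 1 for W0 → (3, 1, 0)
#10, invoked 18, takes VC(#8)=(0, 0, 4) under max, adds 1 for W2 → (0, 0, 5)
#9, invoked 17, takes VC(#5)=(3, 1, 0) under max, adds 1 for W0 → (4, 1, 0)
target: VC(#9) = (4, 1, 0)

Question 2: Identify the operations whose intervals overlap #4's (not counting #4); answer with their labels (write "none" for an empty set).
#3

overlap test against #4 [6,8]: concurrent iff the interval meets 6..8
#1 [1,3]: before
#2 [2,4]: before
#3 [5,7]: concurrent
#5 [9,11]: after
#6 [10,12]: after
#7 [13,14]: after
#8 [15,16]: after
#9 [17,…): after
#10 [18,19]: after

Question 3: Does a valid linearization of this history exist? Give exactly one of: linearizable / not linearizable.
linearizable

witness order: #1, #2, #4, #3, #5, #6, #7, #8, #9, #10
1. #1 dequeue() → empty, leaving queue <>
2. #2 dequeue() → empty, leaving queue <>
3. #4 enqueue(27), leaving queue <27>
4. #3 dequeue() → 27, leaving queue <>
5. #5 dequeue() → empty, leaving queue <>
6. #6 enqueue(28), leaving queue <28>
7. #7 enqueue(90), leaving queue <28,90>
8. #8 dequeue() → 28, leaving queue <90>
9. #9 enqueue(84) (pending, included), leaving queue <90,84>
10. #10 enqueue(69), leaving queue <90,84,69>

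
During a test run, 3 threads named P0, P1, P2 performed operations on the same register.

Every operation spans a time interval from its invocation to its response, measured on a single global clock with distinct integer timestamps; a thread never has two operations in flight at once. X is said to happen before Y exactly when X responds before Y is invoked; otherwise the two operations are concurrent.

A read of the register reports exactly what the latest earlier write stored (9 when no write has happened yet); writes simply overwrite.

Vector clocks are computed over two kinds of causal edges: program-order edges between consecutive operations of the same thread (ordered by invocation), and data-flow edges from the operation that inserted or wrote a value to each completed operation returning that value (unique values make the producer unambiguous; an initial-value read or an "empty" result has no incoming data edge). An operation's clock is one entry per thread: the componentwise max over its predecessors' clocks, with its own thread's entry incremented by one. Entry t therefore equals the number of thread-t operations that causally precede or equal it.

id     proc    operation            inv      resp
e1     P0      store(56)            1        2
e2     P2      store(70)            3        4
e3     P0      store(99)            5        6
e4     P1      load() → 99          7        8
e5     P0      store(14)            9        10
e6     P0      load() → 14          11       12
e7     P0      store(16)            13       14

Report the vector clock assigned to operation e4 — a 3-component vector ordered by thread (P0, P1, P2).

no predecessors for e2 (invoked 3): P2 increments from zero → (0, 0, 1)
no predecessors for e1 (invoked 1): P0 increments from zero → (1, 0, 0)
invoked at 5, e3 merges VC(e1)=(1, 0, 0) and bumps P0's slot → (2, 0, 0)
invoked at 7, e4 merges VC(e3)=(2, 0, 0) and bumps P1's slot → (2, 1, 0)
invoked at 9, e5 merges VC(e3)=(2, 0, 0) and bumps P0's slot → (3, 0, 0)
invoked at 11, e6 merges VC(e5)=(3, 0, 0) and bumps P0's slot → (4, 0, 0)
invoked at 13, e7 merges VC(e6)=(4, 0, 0) and bumps P0's slot → (5, 0, 0)
target: VC(e4) = (2, 1, 0)

(2, 1, 0)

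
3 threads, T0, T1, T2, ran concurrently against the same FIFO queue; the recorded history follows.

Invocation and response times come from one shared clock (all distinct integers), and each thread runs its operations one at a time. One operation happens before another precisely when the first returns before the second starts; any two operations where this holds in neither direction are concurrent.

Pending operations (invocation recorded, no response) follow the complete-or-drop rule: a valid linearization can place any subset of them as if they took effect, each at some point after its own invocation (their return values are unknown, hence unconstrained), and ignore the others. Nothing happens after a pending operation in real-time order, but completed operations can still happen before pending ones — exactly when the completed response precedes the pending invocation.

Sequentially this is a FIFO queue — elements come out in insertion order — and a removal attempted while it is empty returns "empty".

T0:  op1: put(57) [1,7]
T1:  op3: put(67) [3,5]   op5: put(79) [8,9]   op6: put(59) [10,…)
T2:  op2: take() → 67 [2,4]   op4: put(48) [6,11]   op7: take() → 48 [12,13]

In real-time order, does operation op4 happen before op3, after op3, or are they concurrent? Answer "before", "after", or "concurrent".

after

op4 spans [6,11], op3 spans [3,5]
resp(op3)=5 < inv(op4)=6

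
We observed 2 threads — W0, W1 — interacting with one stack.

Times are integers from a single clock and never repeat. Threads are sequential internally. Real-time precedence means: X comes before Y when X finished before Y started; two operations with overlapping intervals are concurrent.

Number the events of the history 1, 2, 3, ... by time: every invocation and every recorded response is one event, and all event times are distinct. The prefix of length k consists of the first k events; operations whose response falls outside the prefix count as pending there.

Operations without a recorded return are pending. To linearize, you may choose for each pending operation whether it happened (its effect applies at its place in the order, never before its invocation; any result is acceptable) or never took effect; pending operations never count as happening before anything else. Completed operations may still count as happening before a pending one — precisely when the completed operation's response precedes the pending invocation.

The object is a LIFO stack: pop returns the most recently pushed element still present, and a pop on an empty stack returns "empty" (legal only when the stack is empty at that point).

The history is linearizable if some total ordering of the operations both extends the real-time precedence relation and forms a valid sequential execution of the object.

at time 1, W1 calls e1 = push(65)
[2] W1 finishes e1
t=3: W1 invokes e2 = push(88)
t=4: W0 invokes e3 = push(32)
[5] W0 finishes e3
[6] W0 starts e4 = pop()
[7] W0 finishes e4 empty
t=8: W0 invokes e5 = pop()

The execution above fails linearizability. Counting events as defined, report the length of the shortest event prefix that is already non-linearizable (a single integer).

events 1..6 are linearizable, e.g. via e1, e2, e3:
after step 1 (e1 push(65)): stack <65>
after step 2 (e2 push(88) (pending, included)): stack <65,88>
after step 3 (e3 push(32)): stack <65,88,32>
include event 7 — e4 responding at 7 — and every candidate order breaks
completion choices over the 1 pending operation (e2) were checked; none helps
sample order e1, e3, e4 (pending dropped) stalls at step 3 — e4 pop() → empty has no legal effect

7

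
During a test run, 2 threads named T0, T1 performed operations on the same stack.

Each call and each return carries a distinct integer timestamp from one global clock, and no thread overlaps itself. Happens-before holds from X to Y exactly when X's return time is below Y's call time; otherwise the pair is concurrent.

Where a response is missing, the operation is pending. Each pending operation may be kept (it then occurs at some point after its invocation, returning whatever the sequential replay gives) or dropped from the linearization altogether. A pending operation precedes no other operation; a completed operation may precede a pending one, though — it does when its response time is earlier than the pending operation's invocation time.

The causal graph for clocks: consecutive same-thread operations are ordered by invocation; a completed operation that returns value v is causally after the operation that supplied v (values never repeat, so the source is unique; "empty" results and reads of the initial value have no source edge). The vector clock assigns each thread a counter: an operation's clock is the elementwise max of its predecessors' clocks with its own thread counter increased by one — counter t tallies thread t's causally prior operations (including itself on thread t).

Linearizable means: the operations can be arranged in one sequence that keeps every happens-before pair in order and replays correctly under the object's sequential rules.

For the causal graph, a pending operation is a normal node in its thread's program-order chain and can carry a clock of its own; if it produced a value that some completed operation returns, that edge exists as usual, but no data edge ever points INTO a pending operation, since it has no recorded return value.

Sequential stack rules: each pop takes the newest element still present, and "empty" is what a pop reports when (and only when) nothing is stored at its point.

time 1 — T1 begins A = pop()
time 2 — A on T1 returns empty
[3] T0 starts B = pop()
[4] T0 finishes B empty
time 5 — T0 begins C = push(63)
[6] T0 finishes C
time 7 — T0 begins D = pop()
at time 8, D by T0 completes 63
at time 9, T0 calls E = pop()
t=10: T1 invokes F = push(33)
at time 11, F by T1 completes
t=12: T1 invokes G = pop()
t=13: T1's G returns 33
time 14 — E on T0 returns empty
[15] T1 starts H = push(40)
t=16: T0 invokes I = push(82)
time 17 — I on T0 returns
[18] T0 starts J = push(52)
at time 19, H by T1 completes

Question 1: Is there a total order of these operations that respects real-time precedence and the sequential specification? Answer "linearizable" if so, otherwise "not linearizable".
linearizable

a witness: A, B, C, D, E, F, G, H, I
after step 1 (A pop() → empty): stack <>
after step 2 (B pop() → empty): stack <>
after step 3 (C push(63)): stack <63>
after step 4 (D pop() → 63): stack <>
after step 5 (E pop() → empty): stack <>
after step 6 (F push(33)): stack <33>
after step 7 (G pop() → 33): stack <>
after step 8 (H push(40)): stack <40>
after step 9 (I push(82)): stack <40,82>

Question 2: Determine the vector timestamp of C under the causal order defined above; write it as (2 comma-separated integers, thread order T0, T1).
(2, 0)

A, invoked 1, has no incoming edges; only T1's bump applies → (0, 1)
B, invoked 3, has no incoming edges; only T0's bump applies → (1, 0)
invoked at 10, F merges VC(A)=(0, 1) and bumps T1's slot → (0, 2)
invoked at 5, C merges VC(B)=(1, 0) and bumps T0's slot → (2, 0)
invoked at 12, G merges VC(F)=(0, 2) and bumps T1's slot → (0, 3)
invoked at 7, D merges VC(C)=(2, 0) and bumps T0's slot → (3, 0)
invoked at 15, H merges VC(G)=(0, 3) and bumps T1's slot → (0, 4)
invoked at 9, E merges VC(D)=(3, 0) and bumps T0's slot → (4, 0)
invoked at 16, I merges VC(E)=(4, 0) and bumps T0's slot → (5, 0)
invoked at 18, J merges VC(I)=(5, 0) and bumps T0's slot → (6, 0)
target: VC(C) = (2, 0)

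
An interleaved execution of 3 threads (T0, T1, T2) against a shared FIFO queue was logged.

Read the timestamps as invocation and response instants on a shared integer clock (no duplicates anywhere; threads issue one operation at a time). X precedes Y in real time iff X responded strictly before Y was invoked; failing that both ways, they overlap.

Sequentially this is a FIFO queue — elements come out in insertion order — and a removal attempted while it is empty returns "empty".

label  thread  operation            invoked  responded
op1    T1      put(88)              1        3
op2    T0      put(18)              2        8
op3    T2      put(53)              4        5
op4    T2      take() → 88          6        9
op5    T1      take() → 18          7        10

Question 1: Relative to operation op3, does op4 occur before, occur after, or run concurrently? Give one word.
op4 spans [6,9], op3 spans [4,5]
resp(op3)=5 < inv(op4)=6

after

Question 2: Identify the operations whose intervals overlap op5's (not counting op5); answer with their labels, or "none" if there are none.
op5 runs from 7 to 10; window-overlapping ops are concurrent
op1 [1,3]: before
op2 [2,8]: concurrent
op3 [4,5]: before
op4 [6,9]: concurrent

op2, op4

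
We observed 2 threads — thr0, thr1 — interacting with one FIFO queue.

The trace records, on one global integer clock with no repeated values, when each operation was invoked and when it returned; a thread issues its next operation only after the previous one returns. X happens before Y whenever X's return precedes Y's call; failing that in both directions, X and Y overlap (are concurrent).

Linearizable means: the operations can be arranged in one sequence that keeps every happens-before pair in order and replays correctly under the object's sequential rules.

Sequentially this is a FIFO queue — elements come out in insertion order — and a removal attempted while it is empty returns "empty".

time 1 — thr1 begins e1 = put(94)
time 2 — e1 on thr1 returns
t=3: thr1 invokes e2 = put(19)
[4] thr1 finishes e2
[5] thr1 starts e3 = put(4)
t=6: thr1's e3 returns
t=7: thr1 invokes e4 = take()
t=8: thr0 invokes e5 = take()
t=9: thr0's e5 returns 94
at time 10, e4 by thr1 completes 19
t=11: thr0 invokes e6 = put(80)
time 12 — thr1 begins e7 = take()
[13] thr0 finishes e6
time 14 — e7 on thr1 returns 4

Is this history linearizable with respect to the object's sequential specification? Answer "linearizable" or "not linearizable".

one valid linearization: e1, e2, e3, e5, e4, e6, e7
1. e1 put(94), leaving queue <94>
2. e2 put(19), leaving queue <94,19>
3. e3 put(4), leaving queue <94,19,4>
4. e5 take() → 94, leaving queue <19,4>
5. e4 take() → 19, leaving queue <4>
6. e6 put(80), leaving queue <4,80>
7. e7 take() → 4, leaving queue <80>

linearizable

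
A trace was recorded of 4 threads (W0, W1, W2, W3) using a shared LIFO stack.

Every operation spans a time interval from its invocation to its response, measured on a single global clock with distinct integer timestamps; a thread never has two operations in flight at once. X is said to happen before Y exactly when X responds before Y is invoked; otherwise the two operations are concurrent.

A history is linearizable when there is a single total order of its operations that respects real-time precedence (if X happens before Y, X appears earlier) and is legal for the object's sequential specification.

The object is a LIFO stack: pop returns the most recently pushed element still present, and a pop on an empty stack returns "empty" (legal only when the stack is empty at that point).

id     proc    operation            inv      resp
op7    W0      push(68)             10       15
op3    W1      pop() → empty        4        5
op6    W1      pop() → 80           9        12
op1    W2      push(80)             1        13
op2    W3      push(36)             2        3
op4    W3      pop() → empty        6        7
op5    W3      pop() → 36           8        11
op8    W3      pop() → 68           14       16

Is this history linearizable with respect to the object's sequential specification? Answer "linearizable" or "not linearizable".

not linearizable

the violation lands at event 5, op3's response at time 5: events 1..4 linearize, events 1..5 do not
exhaustive check: the 2 completed LIFO stack ops admit one real-time order; illegal
every completion of the 1 pending operation (op1) was checked; none linearizes
take op2, op3 (pending dropped): step 2 already fails, because op3 pop() → empty cannot occur there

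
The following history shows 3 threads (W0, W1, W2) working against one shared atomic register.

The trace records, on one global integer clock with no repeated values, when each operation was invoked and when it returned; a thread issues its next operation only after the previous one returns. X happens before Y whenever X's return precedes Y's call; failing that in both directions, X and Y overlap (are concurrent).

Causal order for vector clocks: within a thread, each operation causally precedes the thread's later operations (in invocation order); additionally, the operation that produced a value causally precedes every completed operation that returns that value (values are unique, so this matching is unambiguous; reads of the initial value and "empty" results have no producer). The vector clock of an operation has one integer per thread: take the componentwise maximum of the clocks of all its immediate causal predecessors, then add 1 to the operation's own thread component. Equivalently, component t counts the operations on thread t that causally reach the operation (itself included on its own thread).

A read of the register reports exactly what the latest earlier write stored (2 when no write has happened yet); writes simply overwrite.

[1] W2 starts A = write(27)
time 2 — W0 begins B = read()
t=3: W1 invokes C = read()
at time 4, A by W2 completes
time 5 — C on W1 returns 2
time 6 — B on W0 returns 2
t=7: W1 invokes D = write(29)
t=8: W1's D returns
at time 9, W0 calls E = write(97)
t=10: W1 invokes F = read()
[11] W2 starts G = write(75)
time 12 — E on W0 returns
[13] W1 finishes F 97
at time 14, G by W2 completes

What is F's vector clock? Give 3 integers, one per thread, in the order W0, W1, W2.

(2, 3, 0)

root op A, invoked 1: fresh clock plus W2's own tick → (0, 0, 1)
root op C, invoked 3: fresh clock plus W1's own tick → (0, 1, 0)
root op B, invoked 2: fresh clock plus W0's own tick → (1, 0, 0)
G (invocation 11): componentwise max over VC(A)=(0, 0, 1), +1 at W2, giving (0, 0, 2)
D (invocation 7): componentwise max over VC(C)=(0, 1, 0), +1 at W1, giving (0, 2, 0)
E (invocation 9): componentwise max over VC(B)=(1, 0, 0), +1 at W0, giving (2, 0, 0)
F (invocation 10): componentwise max over VC(D)=(0, 2, 0), VC(E)=(2, 0, 0), +1 at W1, giving (2, 3, 0)
target: VC(F) = (2, 3, 0)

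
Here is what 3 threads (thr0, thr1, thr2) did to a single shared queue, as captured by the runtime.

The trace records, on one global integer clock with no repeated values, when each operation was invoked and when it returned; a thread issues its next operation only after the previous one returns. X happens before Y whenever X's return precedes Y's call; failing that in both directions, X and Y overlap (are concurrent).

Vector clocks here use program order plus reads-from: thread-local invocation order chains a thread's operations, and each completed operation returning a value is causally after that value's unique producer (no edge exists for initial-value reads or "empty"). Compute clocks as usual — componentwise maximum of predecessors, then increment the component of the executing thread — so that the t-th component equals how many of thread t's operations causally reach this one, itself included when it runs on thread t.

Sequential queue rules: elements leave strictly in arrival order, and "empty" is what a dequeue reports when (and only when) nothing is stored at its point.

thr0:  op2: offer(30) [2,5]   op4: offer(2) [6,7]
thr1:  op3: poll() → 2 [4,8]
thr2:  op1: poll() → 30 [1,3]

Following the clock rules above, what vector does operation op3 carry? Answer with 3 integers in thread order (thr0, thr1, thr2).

(2, 1, 0)

VC(op2, invoked at 2): no causal predecessors; +1 on thr0 → (1, 0, 0)
op1 (invocation 1): componentwise max over VC(op2)=(1, 0, 0), +1 at thr2, giving (1, 0, 1)
op4 (invocation 6): componentwise max over VC(op2)=(1, 0, 0), +1 at thr0, giving (2, 0, 0)
op3 (invocation 4): componentwise max over VC(op4)=(2, 0, 0), +1 at thr1, giving (2, 1, 0)
target: VC(op3) = (2, 1, 0)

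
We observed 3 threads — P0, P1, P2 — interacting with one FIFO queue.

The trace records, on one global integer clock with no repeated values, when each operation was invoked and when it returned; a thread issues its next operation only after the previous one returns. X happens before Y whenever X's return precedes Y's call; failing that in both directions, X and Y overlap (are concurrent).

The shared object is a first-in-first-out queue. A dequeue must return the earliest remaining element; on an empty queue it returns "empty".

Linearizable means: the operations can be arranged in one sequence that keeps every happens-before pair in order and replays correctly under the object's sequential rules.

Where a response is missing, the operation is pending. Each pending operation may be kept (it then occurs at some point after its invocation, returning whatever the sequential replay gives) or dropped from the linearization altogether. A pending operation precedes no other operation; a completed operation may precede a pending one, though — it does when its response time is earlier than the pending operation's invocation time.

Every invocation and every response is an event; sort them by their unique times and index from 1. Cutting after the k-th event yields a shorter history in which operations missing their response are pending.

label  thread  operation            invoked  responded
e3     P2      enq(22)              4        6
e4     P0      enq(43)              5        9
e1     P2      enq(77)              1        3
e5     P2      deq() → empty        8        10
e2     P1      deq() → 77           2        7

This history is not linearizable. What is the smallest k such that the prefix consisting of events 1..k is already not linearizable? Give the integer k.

10

events 1..9 are still linearizable — one witness is e1, e2, e3, e4:
step 1: e1 enq(77) — queue <77>
step 2: e2 deq() → 77 — queue <>
step 3: e3 enq(22) — queue <22>
step 4: e4 enq(43) — queue <22,43>
adding event 10 (e5 responds at 10) leaves no legal real-time order
one such order, e1, e2, e3, e4, e5, breaks at step 5 where e5 deq() → empty is illegal
one such order, e1, e2, e3, e5, e4, breaks at step 4 where e5 deq() → empty is illegal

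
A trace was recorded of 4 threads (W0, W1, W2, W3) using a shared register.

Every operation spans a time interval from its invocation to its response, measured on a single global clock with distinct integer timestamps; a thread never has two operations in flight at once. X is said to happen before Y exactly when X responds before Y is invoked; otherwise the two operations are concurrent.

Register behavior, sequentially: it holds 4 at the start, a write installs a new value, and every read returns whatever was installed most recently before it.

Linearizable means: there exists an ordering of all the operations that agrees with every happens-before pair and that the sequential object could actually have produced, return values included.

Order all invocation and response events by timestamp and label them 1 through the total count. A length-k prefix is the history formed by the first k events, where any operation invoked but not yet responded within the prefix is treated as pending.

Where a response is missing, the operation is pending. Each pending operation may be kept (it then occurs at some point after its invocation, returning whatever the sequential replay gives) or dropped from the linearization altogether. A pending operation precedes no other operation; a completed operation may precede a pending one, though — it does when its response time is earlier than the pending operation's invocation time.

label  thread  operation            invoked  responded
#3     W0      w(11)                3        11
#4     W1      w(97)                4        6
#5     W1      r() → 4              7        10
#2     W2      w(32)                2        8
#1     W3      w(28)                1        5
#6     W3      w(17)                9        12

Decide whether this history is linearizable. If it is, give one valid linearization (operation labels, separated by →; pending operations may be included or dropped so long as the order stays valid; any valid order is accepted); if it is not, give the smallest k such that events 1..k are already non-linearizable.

already the first 10 events (up to #5's response at time 10) admit no linearization; the first 9 still do
checked exhaustively: 8 real-time-consistent orders of 4 completed operations, zero legal register replays
completion choices over the 2 pending operations (#3, #6) were checked; none helps
e.g. #1, #2, #4, #5 (pending dropped): illegal at step 4, since #5 r() → 4 cannot apply there
e.g. #1, #4, #2, #5 (pending dropped): illegal at step 4, since #5 r() → 4 cannot apply there

not linearizable — minimal violating prefix: 10 events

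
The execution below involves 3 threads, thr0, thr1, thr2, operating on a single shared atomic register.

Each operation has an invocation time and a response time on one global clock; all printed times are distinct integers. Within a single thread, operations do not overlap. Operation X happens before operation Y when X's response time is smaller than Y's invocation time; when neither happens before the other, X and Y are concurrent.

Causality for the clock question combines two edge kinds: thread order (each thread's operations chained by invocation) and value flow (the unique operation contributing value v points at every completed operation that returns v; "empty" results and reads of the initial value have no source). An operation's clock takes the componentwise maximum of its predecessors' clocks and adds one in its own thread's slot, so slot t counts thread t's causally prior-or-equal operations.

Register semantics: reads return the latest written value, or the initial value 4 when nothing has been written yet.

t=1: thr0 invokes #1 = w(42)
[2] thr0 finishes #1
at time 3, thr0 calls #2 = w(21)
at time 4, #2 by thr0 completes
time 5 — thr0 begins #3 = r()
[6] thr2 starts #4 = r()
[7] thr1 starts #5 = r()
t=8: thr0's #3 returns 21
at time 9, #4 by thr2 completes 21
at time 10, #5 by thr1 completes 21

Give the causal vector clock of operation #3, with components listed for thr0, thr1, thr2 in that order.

invoked at 1, #1 has no predecessors; its own thr0 bump gives (1, 0, 0)
invoked at 3, #2 merges VC(#1)=(1, 0, 0) and bumps thr0's slot → (2, 0, 0)
invoked at 6, #4 merges VC(#2)=(2, 0, 0) and bumps thr2's slot → (2, 0, 1)
invoked at 7, #5 merges VC(#2)=(2, 0, 0) and bumps thr1's slot → (2, 1, 0)
invoked at 5, #3 merges VC(#2)=(2, 0, 0) and bumps thr0's slot → (3, 0, 0)
target: VC(#3) = (3, 0, 0)

(3, 0, 0)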